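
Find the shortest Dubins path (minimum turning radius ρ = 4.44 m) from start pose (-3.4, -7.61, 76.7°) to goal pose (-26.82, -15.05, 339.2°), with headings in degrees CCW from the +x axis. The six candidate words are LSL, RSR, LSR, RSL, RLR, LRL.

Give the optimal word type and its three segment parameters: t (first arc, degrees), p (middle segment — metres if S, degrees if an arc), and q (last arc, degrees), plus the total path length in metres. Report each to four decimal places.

LSL: t = 117.1212°, p = 18.0449 m, q = 145.3788°, L = 38.3867 m

Let ψ = atan2(Δy, Δx) = atan2(-7.44, -23.42) = -162.3761° be the start→goal bearing.
Normalize: d = |goal − start| / ρ = 24.573360/4.44 = 5.534540, α = (θ_start − ψ) mod 360° = 239.0761° = 4.172666 rad, β = (θ_goal − ψ) mod 360° = 141.5761° = 2.470970 rad.
Common terms: sin α = -0.857851, cos α = -0.513899, sin β = 0.621474, cos β = -0.783435, cos(α−β) = -0.130526, d² = 30.631138. Work in radians in the unit-radius frame; every candidate has L = ρ·(t + p + q).
LSL: p² = 2 + d² − 2cos(α−β) + 2d(sin α − sin β) = 16.517421; p = √p² = 4.064163; φ = atan2(cos β − cos α, d + sin α − sin β) = -0.066369 rad; t = (φ − α) mod 2π = 2.044151 rad, q = (β − φ) mod 2π = 2.537339 rad → L = 4.44·(2.044151 + 4.064163 + 2.537339) = 4.44·8.645652 = 38.386696 m
RSR: p² = 2 + d² − 2cos(α−β) + 2d(sin β − sin α) = 49.266959; p = √p² = 7.019043; φ = atan2(cos α − cos β, d − sin α + sin β) = 0.038410 rad; t = (α − φ) mod 2π = 4.134256 rad, q = (φ − β) mod 2π = 3.850626 rad → L = 4.44·(4.134256 + 7.019043 + 3.850626) = 4.44·15.003924 = 66.617422 m
LSR: p² = d² − 2 + 2cos(α−β) + 2d(sin α + sin β) = 25.753612; p = √p² = 5.074802; φ = atan2(−cos α − cos β, d + sin α + sin β) − atan2(−2, p) = 0.615553 rad; t = (φ − α) mod 2π = 2.726073 rad, q = (φ − β) mod 2π = 4.427769 rad → L = 4.44·(2.726073 + 5.074802 + 4.427769) = 4.44·12.228643 = 54.295175 m
RSL: p² = d² − 2 + 2cos(α−β) − 2d(sin α + sin β) = 30.986559; p = √p² = 5.566557; φ = atan2(cos α + cos β, d − sin α − sin β) − atan2(2, p) = -0.566055 rad; t = (α − φ) mod 2π = 4.738720 rad, q = (β − φ) mod 2π = 3.037024 rad → L = 4.44·(4.738720 + 5.566557 + 3.037024) = 4.44·13.342302 = 59.239821 m
RLR: c = (6 − d² + 2cos(α−β) + 2d(sin α − sin β))/8 = -5.158370, |c| > 1 → infeasible
LRL: c = (6 − d² + 2cos(α−β) − 2d(sin α − sin β))/8 = -1.064678, |c| > 1 → infeasible
Shortest: LSL with L = 38.386696 m ≈ 38.3867 m
Convert LSL to answer units (arcs ×180/π): t = 2.044151·180/π = 117.1212°, p = ρ·p = 4.44·4.064163 = 18.0449 m, q = 2.537339·180/π = 145.3788°, L = 38.3867 m.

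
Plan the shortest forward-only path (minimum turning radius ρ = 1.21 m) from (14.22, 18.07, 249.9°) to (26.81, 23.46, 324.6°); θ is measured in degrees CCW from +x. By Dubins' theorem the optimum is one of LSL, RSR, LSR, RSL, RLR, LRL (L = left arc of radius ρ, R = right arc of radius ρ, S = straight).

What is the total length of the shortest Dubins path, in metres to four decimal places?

Let ψ = atan2(Δy, Δx) = atan2(5.39, 12.59) = 23.1766° be the start→goal bearing.
Normalize: d = |goal − start| / ρ = 13.695262/1.21 = 11.318398, α = (θ_start − ψ) mod 360° = 226.7234° = 3.957070 rad, β = (θ_goal − ψ) mod 360° = 301.4234° = 5.260830 rad.
Common terms: sin α = -0.728053, cos α = -0.685521, sin β = -0.853338, cos β = 0.521358, cos(α−β) = 0.263873, d² = 128.106140. Work in radians in the unit-radius frame; every candidate has L = ρ·(t + p + q).
LSL: p² = 2 + d² − 2cos(α−β) + 2d(sin α − sin β) = 132.414457; p = √p² = 11.507148; φ = atan2(cos β − cos α, d + sin α − sin β) = 0.105074 rad; t = (φ − α) mod 2π = 2.431190 rad, q = (β − φ) mod 2π = 5.155756 rad → L = 1.21·(2.431190 + 11.507148 + 5.155756) = 1.21·19.094094 = 23.103854 m
RSR: p² = 2 + d² − 2cos(α−β) + 2d(sin β − sin α) = 126.742332; p = √p² = 11.257990; φ = atan2(cos α − cos β, d − sin α + sin β) = -0.107408 rad; t = (α − φ) mod 2π = 4.064478 rad, q = (φ − β) mod 2π = 0.914946 rad → L = 1.21·(4.064478 + 11.257990 + 0.914946) = 1.21·16.237414 = 19.647271 m
LSR: p² = d² − 2 + 2cos(α−β) + 2d(sin α + sin β) = 90.836267; p = √p² = 9.530806; φ = atan2(−cos α − cos β, d + sin α + sin β) − atan2(−2, p) = 0.223703 rad; t = (φ − α) mod 2π = 2.549818 rad, q = (φ − β) mod 2π = 1.246058 rad → L = 1.21·(2.549818 + 9.530806 + 1.246058) = 1.21·13.326682 = 16.125285 m
RSL: p² = d² − 2 + 2cos(α−β) − 2d(sin α + sin β) = 162.431506; p = √p² = 12.744862; φ = atan2(cos α + cos β, d − sin α − sin β) − atan2(2, p) = -0.168382 rad; t = (α − φ) mod 2π = 4.125451 rad, q = (β − φ) mod 2π = 5.429212 rad → L = 1.21·(4.125451 + 12.744862 + 5.429212) = 1.21·22.299526 = 26.982426 m
RLR: c = (6 − d² + 2cos(α−β) + 2d(sin α − sin β))/8 = -14.842791, |c| > 1 → infeasible
LRL: c = (6 − d² + 2cos(α−β) − 2d(sin α − sin β))/8 = -15.551807, |c| > 1 → infeasible
Shortest: LSR with L = 16.125285 m ≈ 16.1253 m

16.1253 m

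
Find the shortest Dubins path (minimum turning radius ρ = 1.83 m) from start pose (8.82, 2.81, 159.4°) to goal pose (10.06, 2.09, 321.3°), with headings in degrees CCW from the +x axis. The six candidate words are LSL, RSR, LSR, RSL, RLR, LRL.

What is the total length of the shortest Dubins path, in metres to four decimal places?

12.5833 m

Let ψ = atan2(Δy, Δx) = atan2(-0.72, 1.24) = -30.1414° be the start→goal bearing.
Normalize: d = |goal − start| / ρ = 1.433876/1.83 = 0.783539, α = (θ_start − ψ) mod 360° = 189.5414° = 3.308121 rad, β = (θ_goal − ψ) mod 360° = 351.4414° = 6.133809 rad.
Common terms: sin α = -0.165760, cos α = -0.986166, sin β = -0.148821, cos β = 0.988864, cos(α−β) = -0.950516, d² = 0.613933. Work in radians in the unit-radius frame; every candidate has L = ρ·(t + p + q).
LSL: p² = 2 + d² − 2cos(α−β) + 2d(sin α − sin β) = 4.488420; p = √p² = 2.118589; φ = atan2(cos β − cos α, d + sin α − sin β) = 1.200551 rad; t = (φ − α) mod 2π = 4.175615 rad, q = (β − φ) mod 2π = 4.933259 rad → L = 1.83·(4.175615 + 2.118589 + 4.933259) = 1.83·11.227462 = 20.546256 m
RSR: p² = 2 + d² − 2cos(α−β) + 2d(sin β − sin α) = 4.541509; p = √p² = 2.131082; φ = atan2(cos α − cos β, d − sin α + sin β) = -1.185730 rad; t = (α − φ) mod 2π = 4.493852 rad, q = (φ − β) mod 2π = 5.246831 rad → L = 1.83·(4.493852 + 2.131082 + 5.246831) = 1.83·11.871764 = 21.725328 m
LSR: p² = d² − 2 + 2cos(α−β) + 2d(sin α + sin β) = -3.780071 < 0 → infeasible
RSL: p² = d² − 2 + 2cos(α−β) − 2d(sin α + sin β) = -2.794126 < 0 → infeasible
RLR: c = (6 − d² + 2cos(α−β) + 2d(sin α − sin β))/8 = 0.432311; p = 2π − arccos c = 5.159443 rad; φ = atan2(cos α − cos β, d − sin α + sin β) = -1.185730 rad; t = (α − φ + p/2) mod 2π = 0.790388 rad, q = (α − β − t + p) mod 2π = 1.543367 rad → L = 1.83·(0.790388 + 5.159443 + 1.543367) = 1.83·7.493199 = 13.712554 m
LRL: c = (6 − d² + 2cos(α−β) − 2d(sin α − sin β))/8 = 0.438948; p = 2π − arccos c = 5.166816 rad; φ = atan2(cos β − cos α, d + sin α − sin β) = 1.200551 rad; t = (φ − α + p/2) mod 2π = 0.475837 rad, q = (β − α − t + p) mod 2π = 1.233481 rad → L = 1.83·(0.475837 + 5.166816 + 1.233481) = 1.83·6.876135 = 12.583326 m
Shortest: LRL with L = 12.583326 m ≈ 12.5833 m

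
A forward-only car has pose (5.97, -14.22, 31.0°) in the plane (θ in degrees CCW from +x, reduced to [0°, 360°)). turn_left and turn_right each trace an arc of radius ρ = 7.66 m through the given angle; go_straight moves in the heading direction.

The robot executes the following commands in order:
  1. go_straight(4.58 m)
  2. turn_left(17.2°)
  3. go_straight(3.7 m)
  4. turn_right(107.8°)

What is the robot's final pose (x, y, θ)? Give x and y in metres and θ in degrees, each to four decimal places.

(26.4444, -8.8720, 300.4000°)

set_pose: (x, y, θ) = (5.9700, -14.2200, 31.0000°), ρ = 7.66
go_straight(4.58): x += 4.58·cos θ, y += 4.58·sin θ → (9.8958, -11.8611, 31.0000°)
turn_left(17.2°): centre at ρ to the left, rotate +17.2° → (11.6610, -10.4009, 48.2000°)
go_straight(3.7): x += 3.7·cos θ, y += 3.7·sin θ → (14.1272, -7.6426, 48.2000°)
turn_right(107.8°): centre at ρ to the right, rotate −107.8° → (26.4444, -8.8720, -59.6000° ≡ 300.4000°)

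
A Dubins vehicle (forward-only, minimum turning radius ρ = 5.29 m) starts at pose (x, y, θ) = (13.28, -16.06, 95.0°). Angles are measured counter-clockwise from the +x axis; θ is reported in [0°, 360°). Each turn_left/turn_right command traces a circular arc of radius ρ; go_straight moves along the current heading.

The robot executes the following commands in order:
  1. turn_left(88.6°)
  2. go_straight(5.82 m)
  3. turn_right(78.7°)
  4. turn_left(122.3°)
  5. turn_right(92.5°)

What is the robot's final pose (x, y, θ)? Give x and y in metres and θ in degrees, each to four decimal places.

set_pose: (x, y, θ) = (13.2800, -16.0600, 95.0000°), ρ = 5.29
turn_left(88.6°): centre at ρ to the left, rotate +88.6° → (7.6780, -11.2415, 183.6000°)
go_straight(5.82): x += 5.82·cos θ, y += 5.82·sin θ → (1.8695, -11.6069, 183.6000°)
turn_right(78.7°): centre at ρ to the right, rotate −78.7° → (-3.5748, -7.6876, 104.9000°)
turn_left(122.3°): centre at ρ to the left, rotate +122.3° → (-12.5684, -5.4536, 227.2000°)
turn_right(92.5°): centre at ρ to the right, rotate −92.5° → (-20.2100, -5.5803, 134.7000°)

(-20.2100, -5.5803, 134.7000°)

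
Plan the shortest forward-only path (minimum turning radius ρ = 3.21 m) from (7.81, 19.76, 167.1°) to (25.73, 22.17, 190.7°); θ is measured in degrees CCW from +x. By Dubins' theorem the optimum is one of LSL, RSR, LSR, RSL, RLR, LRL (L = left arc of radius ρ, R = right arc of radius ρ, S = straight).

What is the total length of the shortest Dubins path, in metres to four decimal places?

35.6318 m

Let ψ = atan2(Δy, Δx) = atan2(2.41, 17.92) = 7.6596° be the start→goal bearing.
Normalize: d = |goal − start| / ρ = 18.081330/3.21 = 5.632813, α = (θ_start − ψ) mod 360° = 159.4404° = 2.782761 rad, β = (θ_goal − ψ) mod 360° = 183.0404° = 3.194658 rad.
Common terms: sin α = 0.351181, cos α = -0.936308, sin β = -0.053041, cos β = -0.998592, cos(α−β) = 0.916363, d² = 31.728584. Work in radians in the unit-radius frame; every candidate has L = ρ·(t + p + q).
LSL: p² = 2 + d² − 2cos(α−β) + 2d(sin α − sin β) = 36.449669; p = √p² = 6.037356; φ = atan2(cos β − cos α, d + sin α − sin β) = -0.010317 rad; t = (φ − α) mod 2π = 3.490108 rad, q = (β − φ) mod 2π = 3.204975 rad → L = 3.21·(3.490108 + 6.037356 + 3.204975) = 3.21·12.732439 = 40.871130 m
RSR: p² = 2 + d² − 2cos(α−β) + 2d(sin β − sin α) = 27.342048; p = √p² = 5.228962; φ = atan2(cos α − cos β, d − sin α + sin β) = 0.011912 rad; t = (α − φ) mod 2π = 2.770849 rad, q = (φ − β) mod 2π = 3.100439 rad → L = 3.21·(2.770849 + 5.228962 + 3.100439) = 3.21·11.100250 = 35.631803 m
LSR: p² = d² − 2 + 2cos(α−β) + 2d(sin α + sin β) = 34.920043; p = √p² = 5.909318; φ = atan2(−cos α − cos β, d + sin α + sin β) − atan2(−2, p) = 0.641698 rad; t = (φ − α) mod 2π = 4.142123 rad, q = (φ − β) mod 2π = 3.730225 rad → L = 3.21·(4.142123 + 5.909318 + 3.730225) = 3.21·13.781666 = 44.239147 m
RSL: p² = d² − 2 + 2cos(α−β) − 2d(sin α + sin β) = 28.202575; p = √p² = 5.310610; φ = atan2(cos α + cos β, d − sin α − sin β) − atan2(2, p) = -0.708123 rad; t = (α − φ) mod 2π = 3.490883 rad, q = (β − φ) mod 2π = 3.902781 rad → L = 3.21·(3.490883 + 5.310610 + 3.902781) = 3.21·12.704274 = 40.780721 m
RLR: c = (6 − d² + 2cos(α−β) + 2d(sin α − sin β))/8 = -2.417756, |c| > 1 → infeasible
LRL: c = (6 − d² + 2cos(α−β) − 2d(sin α − sin β))/8 = -3.556209, |c| > 1 → infeasible
Shortest: RSR with L = 35.631803 m ≈ 35.6318 m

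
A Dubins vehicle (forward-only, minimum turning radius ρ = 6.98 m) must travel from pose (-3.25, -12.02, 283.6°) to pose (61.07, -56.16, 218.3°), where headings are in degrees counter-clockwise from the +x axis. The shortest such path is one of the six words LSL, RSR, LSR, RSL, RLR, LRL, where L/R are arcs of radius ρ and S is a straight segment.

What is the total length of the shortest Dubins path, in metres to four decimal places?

Let ψ = atan2(Δy, Δx) = atan2(-44.14, 64.32) = -34.4601° be the start→goal bearing.
Normalize: d = |goal − start| / ρ = 78.008987/6.98 = 11.176073, α = (θ_start − ψ) mod 360° = 318.0601° = 5.551196 rad, β = (θ_goal − ψ) mod 360° = 252.7601° = 4.411496 rad.
Common terms: sin α = -0.668351, cos α = 0.743846, sin β = -0.955072, cos β = -0.296373, cos(α−β) = 0.417867, d² = 124.904598. Work in radians in the unit-radius frame; every candidate has L = ρ·(t + p + q).
LSL: p² = 2 + d² − 2cos(α−β) + 2d(sin α − sin β) = 132.477706; p = √p² = 11.509896; φ = atan2(cos β − cos α, d + sin α − sin β) = -0.090500 rad; t = (φ − α) mod 2π = 0.641490 rad, q = (β − φ) mod 2π = 4.501996 rad → L = 6.98·(0.641490 + 11.509896 + 4.501996) = 6.98·16.653381 = 116.240602 m
RSR: p² = 2 + d² − 2cos(α−β) + 2d(sin β − sin α) = 119.660023; p = √p² = 10.938922; φ = atan2(cos α − cos β, d − sin α + sin β) = 0.095237 rad; t = (α − φ) mod 2π = 5.455959 rad, q = (φ − β) mod 2π = 1.966927 rad → L = 6.98·(5.455959 + 10.938922 + 1.966927) = 6.98·18.361808 = 128.165418 m
LSR: p² = d² − 2 + 2cos(α−β) + 2d(sin α + sin β) = 87.453348; p = √p² = 9.351650; φ = atan2(−cos α − cos β, d + sin α + sin β) − atan2(−2, p) = 0.163883 rad; t = (φ − α) mod 2π = 0.895873 rad, q = (φ − β) mod 2π = 2.035573 rad → L = 6.98·(0.895873 + 9.351650 + 2.035573) = 6.98·12.283095 = 85.736002 m
RSL: p² = d² − 2 + 2cos(α−β) − 2d(sin α + sin β) = 160.027317; p = √p² = 12.650190; φ = atan2(cos α + cos β, d − sin α − sin β) − atan2(2, p) = -0.121857 rad; t = (α − φ) mod 2π = 5.673053 rad, q = (β − φ) mod 2π = 4.533353 rad → L = 6.98·(5.673053 + 12.650190 + 4.533353) = 6.98·22.856596 = 159.539037 m
RLR: c = (6 − d² + 2cos(α−β) + 2d(sin α − sin β))/8 = -13.957503, |c| > 1 → infeasible
LRL: c = (6 − d² + 2cos(α−β) − 2d(sin α − sin β))/8 = -15.559713, |c| > 1 → infeasible
Shortest: LSR with L = 85.736002 m ≈ 85.7360 m

85.7360 m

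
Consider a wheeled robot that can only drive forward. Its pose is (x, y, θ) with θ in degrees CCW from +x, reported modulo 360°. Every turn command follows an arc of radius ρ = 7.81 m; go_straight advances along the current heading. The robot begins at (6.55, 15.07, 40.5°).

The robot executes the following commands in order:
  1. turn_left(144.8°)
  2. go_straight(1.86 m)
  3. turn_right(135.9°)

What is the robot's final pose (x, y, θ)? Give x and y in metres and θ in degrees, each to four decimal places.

(-7.7470, 41.4727, 49.4000°)

set_pose: (x, y, θ) = (6.5500, 15.0700, 40.5000°), ρ = 7.81
turn_left(144.8°): centre at ρ to the left, rotate +144.8° → (0.7564, 28.7854, 185.3000°)
go_straight(1.86): x += 1.86·cos θ, y += 1.86·sin θ → (-1.0957, 28.6136, 185.3000°)
turn_right(135.9°): centre at ρ to the right, rotate −135.9° → (-7.7470, 41.4727, 49.4000°)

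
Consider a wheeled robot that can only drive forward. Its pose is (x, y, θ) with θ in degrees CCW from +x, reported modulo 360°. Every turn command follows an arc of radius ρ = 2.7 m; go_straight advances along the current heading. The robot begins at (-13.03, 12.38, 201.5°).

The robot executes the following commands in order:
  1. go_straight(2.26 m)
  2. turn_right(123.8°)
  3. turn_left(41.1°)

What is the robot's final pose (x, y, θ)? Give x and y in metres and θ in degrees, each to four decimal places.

set_pose: (x, y, θ) = (-13.0300, 12.3800, 201.5000°), ρ = 2.7
go_straight(2.26): x += 2.26·cos θ, y += 2.26·sin θ → (-15.1327, 11.5517, 201.5000°)
turn_right(123.8°): centre at ρ to the right, rotate −123.8° → (-18.7603, 14.6390, 77.7000°)
turn_left(41.1°): centre at ρ to the left, rotate +41.1° → (-19.0323, 16.5149, 118.8000°)

(-19.0323, 16.5149, 118.8000°)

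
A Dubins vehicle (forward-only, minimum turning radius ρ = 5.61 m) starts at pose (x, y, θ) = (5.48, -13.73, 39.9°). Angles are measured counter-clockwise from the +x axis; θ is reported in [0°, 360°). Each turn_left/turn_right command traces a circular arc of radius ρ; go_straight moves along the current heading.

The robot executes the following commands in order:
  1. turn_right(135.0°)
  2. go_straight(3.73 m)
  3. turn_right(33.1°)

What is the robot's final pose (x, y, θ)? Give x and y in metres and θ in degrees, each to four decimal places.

set_pose: (x, y, θ) = (5.4800, -13.7300, 39.9000°), ρ = 5.61
turn_right(135.0°): centre at ρ to the right, rotate −135.0° → (14.6663, -18.5325, -95.1000° ≡ 264.9000°)
go_straight(3.73): x += 3.73·cos θ, y += 3.73·sin θ → (14.3347, -22.2477, 264.9000°)
turn_right(33.1°): centre at ρ to the right, rotate −33.1° → (13.1556, -25.2183, 231.8000°)

(13.1556, -25.2183, 231.8000°)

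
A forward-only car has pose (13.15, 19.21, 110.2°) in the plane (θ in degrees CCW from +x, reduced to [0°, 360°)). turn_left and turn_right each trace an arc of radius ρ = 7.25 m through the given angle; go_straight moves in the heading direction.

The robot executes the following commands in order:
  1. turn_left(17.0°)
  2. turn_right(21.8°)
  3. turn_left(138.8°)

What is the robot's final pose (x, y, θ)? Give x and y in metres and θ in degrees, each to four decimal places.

set_pose: (x, y, θ) = (13.1500, 19.2100, 110.2000°), ρ = 7.25
turn_left(17.0°): centre at ρ to the left, rotate +17.0° → (12.1208, 21.0899, 127.2000°)
turn_right(21.8°): centre at ρ to the right, rotate −21.8° → (10.9059, 23.5480, 105.4000°)
turn_left(138.8°): centre at ρ to the left, rotate +138.8° → (-2.6111, 24.7781, 244.2000°)

(-2.6111, 24.7781, 244.2000°)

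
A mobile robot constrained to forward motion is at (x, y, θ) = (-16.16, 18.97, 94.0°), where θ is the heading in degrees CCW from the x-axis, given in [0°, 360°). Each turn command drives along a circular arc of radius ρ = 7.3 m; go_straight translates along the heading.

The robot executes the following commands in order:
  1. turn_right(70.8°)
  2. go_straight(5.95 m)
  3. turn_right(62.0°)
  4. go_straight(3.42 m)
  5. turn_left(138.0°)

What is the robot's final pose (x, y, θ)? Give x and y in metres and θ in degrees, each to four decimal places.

(15.6109, 32.2257, 99.2000°)

set_pose: (x, y, θ) = (-16.1600, 18.9700, 94.0000°), ρ = 7.3
turn_right(70.8°): centre at ρ to the right, rotate −70.8° → (-11.7536, 26.1889, 23.2000°)
go_straight(5.95): x += 5.95·cos θ, y += 5.95·sin θ → (-6.2847, 28.5329, 23.2000°)
turn_right(62.0°): centre at ρ to the right, rotate −62.0° → (1.1653, 27.5123, -38.8000° ≡ 321.2000°)
go_straight(3.42): x += 3.42·cos θ, y += 3.42·sin θ → (3.8306, 25.3694, 321.2000°)
turn_left(138.0°): centre at ρ to the left, rotate +138.0° → (15.6109, 32.2257, 459.2000° ≡ 99.2000°)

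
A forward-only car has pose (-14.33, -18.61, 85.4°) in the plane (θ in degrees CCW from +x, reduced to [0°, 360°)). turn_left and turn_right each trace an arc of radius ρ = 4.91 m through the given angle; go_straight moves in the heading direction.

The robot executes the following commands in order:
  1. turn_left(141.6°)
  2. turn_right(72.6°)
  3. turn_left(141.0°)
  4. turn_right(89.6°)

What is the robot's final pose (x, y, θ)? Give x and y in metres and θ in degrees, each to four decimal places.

set_pose: (x, y, θ) = (-14.3300, -18.6100, 85.4000°), ρ = 4.91
turn_left(141.6°): centre at ρ to the left, rotate +141.6° → (-22.8151, -14.8676, 227.0000°)
turn_right(72.6°): centre at ρ to the right, rotate −72.6° → (-28.5276, -15.9470, 154.4000°)
turn_left(141.0°): centre at ρ to the left, rotate +141.0° → (-35.0845, -22.4811, 295.4000°)
turn_right(89.6°): centre at ρ to the right, rotate −89.6° → (-37.3829, -29.0077, 205.8000°)

(-37.3829, -29.0077, 205.8000°)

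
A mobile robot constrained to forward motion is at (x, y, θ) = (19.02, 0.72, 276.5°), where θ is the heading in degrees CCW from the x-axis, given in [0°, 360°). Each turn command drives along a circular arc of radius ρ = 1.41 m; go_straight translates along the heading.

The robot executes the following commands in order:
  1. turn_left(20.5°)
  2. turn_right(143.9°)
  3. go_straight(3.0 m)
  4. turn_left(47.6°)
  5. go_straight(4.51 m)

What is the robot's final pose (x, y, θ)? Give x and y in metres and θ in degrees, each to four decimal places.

(9.2398, -1.8334, 200.7000°)

set_pose: (x, y, θ) = (19.0200, 0.7200, 276.5000°), ρ = 1.41
turn_left(20.5°): centre at ρ to the left, rotate +20.5° → (19.1646, 0.2395, 297.0000°)
turn_right(143.9°): centre at ρ to the right, rotate −143.9° → (17.2704, -1.6581, 153.1000°)
go_straight(3.0): x += 3.0·cos θ, y += 3.0·sin θ → (14.5950, -0.3008, 153.1000°)
turn_left(47.6°): centre at ρ to the left, rotate +47.6° → (13.4586, -0.2392, 200.7000°)
go_straight(4.51): x += 4.51·cos θ, y += 4.51·sin θ → (9.2398, -1.8334, 200.7000°)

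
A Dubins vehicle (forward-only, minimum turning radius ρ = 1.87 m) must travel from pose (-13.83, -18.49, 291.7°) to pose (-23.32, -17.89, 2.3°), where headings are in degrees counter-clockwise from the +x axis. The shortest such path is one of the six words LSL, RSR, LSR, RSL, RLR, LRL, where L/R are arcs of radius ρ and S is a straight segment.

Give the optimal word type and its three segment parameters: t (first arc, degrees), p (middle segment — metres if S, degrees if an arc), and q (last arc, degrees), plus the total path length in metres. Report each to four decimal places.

Let ψ = atan2(Δy, Δx) = atan2(0.60, -9.49) = 176.3823° be the start→goal bearing.
Normalize: d = |goal − start| / ρ = 9.508948/1.87 = 5.084999, α = (θ_start − ψ) mod 360° = 115.3177° = 2.012673 rad, β = (θ_goal − ψ) mod 360° = 185.9177° = 3.244876 rad.
Common terms: sin α = 0.903951, cos α = -0.427637, sin β = -0.103099, cos β = -0.994671, cos(α−β) = 0.332161, d² = 25.857216. Work in radians in the unit-radius frame; every candidate has L = ρ·(t + p + q).
LSL: p² = 2 + d² − 2cos(α−β) + 2d(sin α − sin β) = 37.434592; p = √p² = 6.118381; φ = atan2(cos β − cos α, d + sin α − sin β) = -0.092810 rad; t = (φ − α) mod 2π = 4.177702 rad, q = (β − φ) mod 2π = 3.337686 rad → L = 1.87·(4.177702 + 6.118381 + 3.337686) = 1.87·13.633769 = 25.495148 m
RSR: p² = 2 + d² − 2cos(α−β) + 2d(sin β − sin α) = 16.951196; p = √p² = 4.117183; φ = atan2(cos α − cos β, d − sin α + sin β) = 0.138163 rad; t = (α − φ) mod 2π = 1.874510 rad, q = (φ − β) mod 2π = 3.176473 rad → L = 1.87·(1.874510 + 4.117183 + 3.176473) = 1.87·9.168166 = 17.144470 m
LSR: p² = d² − 2 + 2cos(α−β) + 2d(sin α + sin β) = 32.666194; p = √p² = 5.715435; φ = atan2(−cos α − cos β, d + sin α + sin β) − atan2(−2, p) = 0.573715 rad; t = (φ − α) mod 2π = 4.844228 rad, q = (φ − β) mod 2π = 3.612025 rad → L = 1.87·(4.844228 + 5.715435 + 3.612025) = 1.87·14.171687 = 26.501055 m
RSL: p² = d² − 2 + 2cos(α−β) − 2d(sin α + sin β) = 16.376883; p = √p² = 4.046836; φ = atan2(cos α + cos β, d − sin α − sin β) − atan2(2, p) = -0.779551 rad; t = (α − φ) mod 2π = 2.792225 rad, q = (β − φ) mod 2π = 4.024427 rad → L = 1.87·(2.792225 + 4.046836 + 4.024427) = 1.87·10.863488 = 20.314722 m
RLR: c = (6 − d² + 2cos(α−β) + 2d(sin α − sin β))/8 = -1.118900, |c| > 1 → infeasible
LRL: c = (6 − d² + 2cos(α−β) − 2d(sin α − sin β))/8 = -3.679324, |c| > 1 → infeasible
Shortest: RSR with L = 17.144470 m ≈ 17.1445 m
Convert RSR to answer units (arcs ×180/π): t = 1.874510·180/π = 107.4015°, p = ρ·p = 1.87·4.117183 = 7.6991 m, q = 3.176473·180/π = 181.9985°, L = 17.1445 m.

RSR: t = 107.4015°, p = 7.6991 m, q = 181.9985°, L = 17.1445 m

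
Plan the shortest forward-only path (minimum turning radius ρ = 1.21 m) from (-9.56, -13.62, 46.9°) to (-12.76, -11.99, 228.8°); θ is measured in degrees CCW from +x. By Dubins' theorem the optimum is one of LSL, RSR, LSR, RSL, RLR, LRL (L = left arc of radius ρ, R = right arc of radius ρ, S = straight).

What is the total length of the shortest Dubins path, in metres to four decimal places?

5.2475 m

Let ψ = atan2(Δy, Δx) = atan2(1.63, -3.20) = 153.0068° be the start→goal bearing.
Normalize: d = |goal − start| / ρ = 3.591225/1.21 = 2.967955, α = (θ_start − ψ) mod 360° = 253.8932° = 4.431272 rad, β = (θ_goal − ψ) mod 360° = 75.7932° = 1.322840 rad.
Common terms: sin α = -0.960746, cos α = -0.277429, sin β = 0.969416, cos β = 0.245423, cos(α−β) = -0.999450, d² = 8.808756. Work in radians in the unit-radius frame; every candidate has L = ρ·(t + p + q).
LSL: p² = 2 + d² − 2cos(α−β) + 2d(sin α − sin β) = 1.350389; p = √p² = 1.162062; φ = atan2(cos β − cos α, d + sin α − sin β) = 0.466693 rad; t = (φ − α) mod 2π = 2.318606 rad, q = (β − φ) mod 2π = 0.856147 rad → L = 1.21·(2.318606 + 1.162062 + 0.856147) = 1.21·4.336816 = 5.247548 m
RSR: p² = 2 + d² − 2cos(α−β) + 2d(sin β − sin α) = 24.264925; p = √p² = 4.925944; φ = atan2(cos α − cos β, d − sin α + sin β) = -0.106343 rad; t = (α − φ) mod 2π = 4.537614 rad, q = (φ − β) mod 2π = 4.854002 rad → L = 1.21·(4.537614 + 4.925944 + 4.854002) = 1.21·14.317561 = 17.324248 m
LSR: p² = d² − 2 + 2cos(α−β) + 2d(sin α + sin β) = 4.861320; p = √p² = 2.204840; φ = atan2(−cos α − cos β, d + sin α + sin β) − atan2(−2, p) = 0.747473 rad; t = (φ − α) mod 2π = 2.599387 rad, q = (φ − β) mod 2π = 5.707819 rad → L = 1.21·(2.599387 + 2.204840 + 5.707819) = 1.21·10.512046 = 12.719576 m
RSL: p² = d² − 2 + 2cos(α−β) − 2d(sin α + sin β) = 4.758391; p = √p² = 2.181374; φ = atan2(cos α + cos β, d − sin α − sin β) − atan2(2, p) = -0.752864 rad; t = (α − φ) mod 2π = 5.184135 rad, q = (β − φ) mod 2π = 2.075704 rad → L = 1.21·(5.184135 + 2.181374 + 2.075704) = 1.21·9.441213 = 11.423868 m
RLR: c = (6 − d² + 2cos(α−β) + 2d(sin α − sin β))/8 = -2.033116, |c| > 1 → infeasible
LRL: c = (6 − d² + 2cos(α−β) − 2d(sin α − sin β))/8 = 0.831201; p = 2π − arccos c = 5.693654 rad; φ = atan2(cos β − cos α, d + sin α − sin β) = 0.466693 rad; t = (φ − α + p/2) mod 2π = 5.165433 rad, q = (β − α − t + p) mod 2π = 3.702975 rad → L = 1.21·(5.165433 + 5.693654 + 3.702975) = 1.21·14.562062 = 17.620095 m
Shortest: LSL with L = 5.247548 m ≈ 5.2475 m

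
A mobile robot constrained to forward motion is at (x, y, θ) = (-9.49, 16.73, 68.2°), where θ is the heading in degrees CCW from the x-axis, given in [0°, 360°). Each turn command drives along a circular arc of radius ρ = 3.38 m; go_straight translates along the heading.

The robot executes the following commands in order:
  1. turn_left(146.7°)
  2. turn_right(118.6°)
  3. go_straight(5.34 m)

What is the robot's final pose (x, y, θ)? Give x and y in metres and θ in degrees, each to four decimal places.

(-20.4416, 28.4663, 96.3000°)

set_pose: (x, y, θ) = (-9.4900, 16.7300, 68.2000°), ρ = 3.38
turn_left(146.7°): centre at ρ to the left, rotate +146.7° → (-14.5621, 20.7573, 214.9000°)
turn_right(118.6°): centre at ρ to the right, rotate −118.6° → (-19.8556, 23.1585, 96.3000°)
go_straight(5.34): x += 5.34·cos θ, y += 5.34·sin θ → (-20.4416, 28.4663, 96.3000°)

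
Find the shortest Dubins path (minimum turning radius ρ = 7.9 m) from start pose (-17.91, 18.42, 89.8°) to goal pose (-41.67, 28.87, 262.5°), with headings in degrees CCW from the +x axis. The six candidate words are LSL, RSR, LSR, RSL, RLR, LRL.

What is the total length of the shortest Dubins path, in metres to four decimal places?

Let ψ = atan2(Δy, Δx) = atan2(10.45, -23.76) = 156.2594° be the start→goal bearing.
Normalize: d = |goal − start| / ρ = 25.956504/7.9 = 3.285633, α = (θ_start − ψ) mod 360° = 293.5406° = 5.123250 rad, β = (θ_goal − ψ) mod 360° = 106.2406° = 1.854248 rad.
Common terms: sin α = -0.916777, cos α = 0.399399, sin β = 0.960096, cos β = -0.279672, cos(α−β) = -0.991894, d² = 10.795387. Work in radians in the unit-radius frame; every candidate has L = ρ·(t + p + q).
LSL: p² = 2 + d² − 2cos(α−β) + 2d(sin α − sin β) = 2.445743; p = √p² = 1.563887; φ = atan2(cos β − cos α, d + sin α − sin β) = -0.449172 rad; t = (φ − α) mod 2π = 0.710763 rad, q = (β − φ) mod 2π = 2.303420 rad → L = 7.9·(0.710763 + 1.563887 + 2.303420) = 7.9·4.578071 = 36.166758 m
RSR: p² = 2 + d² − 2cos(α−β) + 2d(sin β − sin α) = 27.112609; p = √p² = 5.206977; φ = atan2(cos α − cos β, d − sin α + sin β) = 0.130788 rad; t = (α − φ) mod 2π = 4.992462 rad, q = (φ − β) mod 2π = 4.559725 rad → L = 7.9·(4.992462 + 5.206977 + 4.559725) = 7.9·14.759164 = 116.597395 m
LSR: p² = d² − 2 + 2cos(α−β) + 2d(sin α + sin β) = 7.096255; p = √p² = 2.663880; φ = atan2(−cos α − cos β, d + sin α + sin β) − atan2(−2, p) = 0.608053 rad; t = (φ − α) mod 2π = 1.767988 rad, q = (φ − β) mod 2π = 5.036990 rad → L = 7.9·(1.767988 + 2.663880 + 5.036990) = 7.9·9.468858 = 74.803980 m
RSL: p² = d² − 2 + 2cos(α−β) − 2d(sin α + sin β) = 6.526941; p = √p² = 2.554788; φ = atan2(cos α + cos β, d − sin α − sin β) − atan2(2, p) = -0.627282 rad; t = (α − φ) mod 2π = 5.750532 rad, q = (β − φ) mod 2π = 2.481531 rad → L = 7.9·(5.750532 + 2.554788 + 2.481531) = 7.9·10.786851 = 85.216121 m
RLR: c = (6 − d² + 2cos(α−β) + 2d(sin α − sin β))/8 = -2.389076, |c| > 1 → infeasible
LRL: c = (6 − d² + 2cos(α−β) − 2d(sin α − sin β))/8 = 0.694282; p = 2π − arccos c = 5.479811 rad; φ = atan2(cos β − cos α, d + sin α − sin β) = -0.449172 rad; t = (φ − α + p/2) mod 2π = 3.450669 rad, q = (β − α − t + p) mod 2π = 5.043326 rad → L = 7.9·(3.450669 + 5.479811 + 5.043326) = 7.9·13.973806 = 110.393064 m
Shortest: LSL with L = 36.166758 m ≈ 36.1668 m

36.1668 m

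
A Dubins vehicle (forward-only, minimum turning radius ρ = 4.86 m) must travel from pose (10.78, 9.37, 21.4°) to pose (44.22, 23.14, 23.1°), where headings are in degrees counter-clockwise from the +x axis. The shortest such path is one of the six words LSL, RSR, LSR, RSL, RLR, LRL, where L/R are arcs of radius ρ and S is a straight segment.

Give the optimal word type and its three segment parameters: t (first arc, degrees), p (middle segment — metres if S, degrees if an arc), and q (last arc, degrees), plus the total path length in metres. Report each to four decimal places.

Let ψ = atan2(Δy, Δx) = atan2(13.77, 33.44) = 22.3810° be the start→goal bearing.
Normalize: d = |goal − start| / ρ = 36.164160/4.86 = 7.441185, α = (θ_start − ψ) mod 360° = 359.0190° = 6.266064 rad, β = (θ_goal − ψ) mod 360° = 0.7190° = 0.012549 rad.
Common terms: sin α = -0.017121, cos α = 0.999853, sin β = 0.012549, cos β = 0.999921, cos(α−β) = 0.999560, d² = 55.371238. Work in radians in the unit-radius frame; every candidate has L = ρ·(t + p + q).
LSL: p² = 2 + d² − 2cos(α−β) + 2d(sin α − sin β) = 54.930567; p = √p² = 7.411516; φ = atan2(cos β − cos α, d + sin α − sin β) = 0.000009 rad; t = (φ − α) mod 2π = 0.017131 rad, q = (β − φ) mod 2π = 0.012540 rad → L = 4.86·(0.017131 + 7.411516 + 0.012540) = 4.86·7.441186 = 36.164166 m
RSR: p² = 2 + d² − 2cos(α−β) + 2d(sin β − sin α) = 55.813670; p = √p² = 7.470855; φ = atan2(cos α − cos β, d − sin α + sin β) = -0.000009 rad; t = (α − φ) mod 2π = 6.266073 rad, q = (φ − β) mod 2π = 6.270627 rad → L = 4.86·(6.266073 + 7.470855 + 6.270627) = 4.86·20.007555 = 97.236716 m
LSR: p² = d² − 2 + 2cos(α−β) + 2d(sin α + sin β) = 55.302314; p = √p² = 7.436553; φ = atan2(−cos α − cos β, d + sin α + sin β) − atan2(−2, p) = 0.000030 rad; t = (φ − α) mod 2π = 0.017152 rad, q = (φ − β) mod 2π = 6.270667 rad → L = 4.86·(0.017152 + 7.436553 + 6.270667) = 4.86·13.724371 = 66.700444 m
RSL: p² = d² − 2 + 2cos(α−β) − 2d(sin α + sin β) = 55.438402; p = √p² = 7.445697; φ = atan2(cos α + cos β, d − sin α − sin β) − atan2(2, p) = -0.000030 rad; t = (α − φ) mod 2π = 6.266094 rad, q = (β − φ) mod 2π = 0.012579 rad → L = 4.86·(6.266094 + 7.445697 + 0.012579) = 4.86·13.724370 = 66.700439 m
RLR: c = (6 − d² + 2cos(α−β) + 2d(sin α − sin β))/8 = -5.976709, |c| > 1 → infeasible
LRL: c = (6 − d² + 2cos(α−β) − 2d(sin α − sin β))/8 = -5.866321, |c| > 1 → infeasible
Shortest: LSL with L = 36.164166 m ≈ 36.1642 m
Convert LSL to answer units (arcs ×180/π): t = 0.017131·180/π = 0.9815°, p = ρ·p = 4.86·7.411516 = 36.0200 m, q = 0.012540·180/π = 0.7185°, L = 36.1642 m.

LSL: t = 0.9815°, p = 36.0200 m, q = 0.7185°, L = 36.1642 m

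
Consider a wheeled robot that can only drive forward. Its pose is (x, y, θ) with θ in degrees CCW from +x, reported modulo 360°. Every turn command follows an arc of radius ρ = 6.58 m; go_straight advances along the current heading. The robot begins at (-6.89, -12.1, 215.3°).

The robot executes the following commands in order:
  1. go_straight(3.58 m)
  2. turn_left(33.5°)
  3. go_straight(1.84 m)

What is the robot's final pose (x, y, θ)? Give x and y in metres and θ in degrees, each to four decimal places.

(-12.8095, -18.8749, 248.8000°)

set_pose: (x, y, θ) = (-6.8900, -12.1000, 215.3000°), ρ = 6.58
go_straight(3.58): x += 3.58·cos θ, y += 3.58·sin θ → (-9.8118, -14.1687, 215.3000°)
turn_left(33.5°): centre at ρ to the left, rotate +33.5° → (-12.1442, -17.1594, 248.8000°)
go_straight(1.84): x += 1.84·cos θ, y += 1.84·sin θ → (-12.8095, -18.8749, 248.8000°)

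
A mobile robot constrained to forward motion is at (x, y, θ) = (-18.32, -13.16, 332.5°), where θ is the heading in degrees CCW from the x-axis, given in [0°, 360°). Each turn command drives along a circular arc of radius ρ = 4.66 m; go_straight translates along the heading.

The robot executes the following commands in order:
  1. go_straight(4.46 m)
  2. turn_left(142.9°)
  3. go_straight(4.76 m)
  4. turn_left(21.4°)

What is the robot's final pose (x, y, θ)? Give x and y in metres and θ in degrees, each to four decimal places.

set_pose: (x, y, θ) = (-18.3200, -13.1600, 332.5000°), ρ = 4.66
go_straight(4.46): x += 4.46·cos θ, y += 4.46·sin θ → (-14.3639, -15.2194, 332.5000°)
turn_left(142.9°): centre at ρ to the left, rotate +142.9° → (-8.0026, -9.0871, 475.4000° ≡ 115.4000°)
go_straight(4.76): x += 4.76·cos θ, y += 4.76·sin θ → (-10.0444, -4.7872, 115.4000°)
turn_left(21.4°): centre at ρ to the left, rotate +21.4° → (-11.0639, -3.3891, 136.8000°)

(-11.0639, -3.3891, 136.8000°)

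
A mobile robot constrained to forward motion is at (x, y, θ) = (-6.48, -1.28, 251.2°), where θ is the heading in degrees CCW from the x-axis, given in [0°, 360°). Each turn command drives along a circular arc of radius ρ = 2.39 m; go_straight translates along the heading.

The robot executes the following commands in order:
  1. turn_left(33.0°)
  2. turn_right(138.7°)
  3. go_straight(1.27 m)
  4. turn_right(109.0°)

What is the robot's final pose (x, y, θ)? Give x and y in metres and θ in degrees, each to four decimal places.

(-11.3197, -0.5822, 36.5000°)

set_pose: (x, y, θ) = (-6.4800, -1.2800, 251.2000°), ρ = 2.39
turn_left(33.0°): centre at ρ to the left, rotate +33.0° → (-6.5345, -2.6365, 284.2000°)
turn_right(138.7°): centre at ρ to the right, rotate −138.7° → (-10.2052, -5.1924, 145.5000°)
go_straight(1.27): x += 1.27·cos θ, y += 1.27·sin θ → (-11.2518, -4.4731, 145.5000°)
turn_right(109.0°): centre at ρ to the right, rotate −109.0° → (-11.3197, -0.5822, 36.5000°)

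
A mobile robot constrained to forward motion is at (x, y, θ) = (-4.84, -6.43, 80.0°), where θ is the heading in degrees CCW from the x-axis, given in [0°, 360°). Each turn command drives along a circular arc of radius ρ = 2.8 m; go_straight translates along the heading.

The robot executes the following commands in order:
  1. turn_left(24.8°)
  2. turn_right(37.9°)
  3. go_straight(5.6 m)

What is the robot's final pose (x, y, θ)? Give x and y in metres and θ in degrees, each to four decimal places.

(-2.5617, 1.7363, 66.9000°)

set_pose: (x, y, θ) = (-4.8400, -6.4300, 80.0000°), ρ = 2.8
turn_left(24.8°): centre at ρ to the left, rotate +24.8° → (-4.8904, -5.2285, 104.8000°)
turn_right(37.9°): centre at ρ to the right, rotate −37.9° → (-4.7588, -3.4147, 66.9000°)
go_straight(5.6): x += 5.6·cos θ, y += 5.6·sin θ → (-2.5617, 1.7363, 66.9000°)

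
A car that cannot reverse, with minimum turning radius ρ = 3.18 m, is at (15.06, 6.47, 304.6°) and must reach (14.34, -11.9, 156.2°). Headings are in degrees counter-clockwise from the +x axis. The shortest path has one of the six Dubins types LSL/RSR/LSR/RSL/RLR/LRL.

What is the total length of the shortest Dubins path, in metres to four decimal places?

22.2567 m

Let ψ = atan2(Δy, Δx) = atan2(-18.37, -0.72) = -92.2445° be the start→goal bearing.
Normalize: d = |goal − start| / ρ = 18.384105/3.18 = 5.781165, α = (θ_start − ψ) mod 360° = 36.8445° = 0.643058 rad, β = (θ_goal − ψ) mod 360° = 248.4445° = 4.336175 rad.
Common terms: sin α = 0.599646, cos α = 0.800266, sin β = -0.930062, cos β = -0.367402, cos(α−β) = -0.851727, d² = 33.421868. Work in radians in the unit-radius frame; every candidate has L = ρ·(t + p + q).
LSL: p² = 2 + d² − 2cos(α−β) + 2d(sin α − sin β) = 54.812309; p = √p² = 7.403534; φ = atan2(cos β − cos α, d + sin α − sin β) = -0.158379 rad; t = (φ − α) mod 2π = 5.481748 rad, q = (β − φ) mod 2π = 4.494554 rad → L = 3.18·(5.481748 + 7.403534 + 4.494554) = 3.18·17.379836 = 55.267877 m
RSR: p² = 2 + d² − 2cos(α−β) + 2d(sin β − sin α) = 19.438335; p = √p² = 4.408893; φ = atan2(cos α − cos β, d − sin α + sin β) = 0.268042 rad; t = (α − φ) mod 2π = 0.375016 rad, q = (φ − β) mod 2π = 2.215052 rad → L = 3.18·(0.375016 + 4.408893 + 2.215052) = 3.18·6.998961 = 22.256697 m
LSR: p² = d² − 2 + 2cos(α−β) + 2d(sin α + sin β) = 25.898028; p = √p² = 5.089011; φ = atan2(−cos α − cos β, d + sin α + sin β) − atan2(−2, p) = 0.295213 rad; t = (φ − α) mod 2π = 5.935340 rad, q = (φ − β) mod 2π = 2.242224 rad → L = 3.18·(5.935340 + 5.089011 + 2.242224) = 3.18·13.266575 = 42.187707 m
RSL: p² = d² − 2 + 2cos(α−β) − 2d(sin α + sin β) = 33.538800; p = √p² = 5.791269; φ = atan2(cos α + cos β, d − sin α − sin β) − atan2(2, p) = -0.261815 rad; t = (α − φ) mod 2π = 0.904873 rad, q = (β − φ) mod 2π = 4.597990 rad → L = 3.18·(0.904873 + 5.791269 + 4.597990) = 3.18·11.294133 = 35.915343 m
RLR: c = (6 − d² + 2cos(α−β) + 2d(sin α − sin β))/8 = -1.429792, |c| > 1 → infeasible
LRL: c = (6 − d² + 2cos(α−β) − 2d(sin α − sin β))/8 = -5.851539, |c| > 1 → infeasible
Shortest: RSR with L = 22.256697 m ≈ 22.2567 m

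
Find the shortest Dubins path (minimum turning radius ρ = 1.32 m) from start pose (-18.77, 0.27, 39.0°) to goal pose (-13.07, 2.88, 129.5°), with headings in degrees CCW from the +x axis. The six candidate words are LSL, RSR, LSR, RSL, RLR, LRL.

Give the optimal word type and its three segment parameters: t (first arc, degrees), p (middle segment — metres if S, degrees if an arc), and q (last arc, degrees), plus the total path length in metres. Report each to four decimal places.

RSL: t = 36.7084°, p = 3.9595 m, q = 127.2084°, L = 7.7359 m

Let ψ = atan2(Δy, Δx) = atan2(2.61, 5.70) = 24.6028° be the start→goal bearing.
Normalize: d = |goal − start| / ρ = 6.269139/1.32 = 4.749347, α = (θ_start − ψ) mod 360° = 14.3972° = 0.251279 rad, β = (θ_goal − ψ) mod 360° = 104.8972° = 1.830802 rad.
Common terms: sin α = 0.248643, cos α = 0.968595, sin β = 0.966389, cos β = -0.257086, cos(α−β) = -0.008727, d² = 22.556302. Work in radians in the unit-radius frame; every candidate has L = ρ·(t + p + q).
LSL: p² = 2 + d² − 2cos(α−β) + 2d(sin α − sin β) = 17.756105; p = √p² = 4.213799; φ = atan2(cos β − cos α, d + sin α − sin β) = -0.295139 rad; t = (φ − α) mod 2π = 5.736767 rad, q = (β − φ) mod 2π = 2.125941 rad → L = 1.32·(5.736767 + 4.213799 + 2.125941) = 1.32·12.076508 = 15.940990 m
RSR: p² = 2 + d² − 2cos(α−β) + 2d(sin β − sin α) = 31.391405; p = √p² = 5.602803; φ = atan2(cos α − cos β, d − sin α + sin β) = 0.220546 rad; t = (α − φ) mod 2π = 0.030733 rad, q = (φ − β) mod 2π = 4.672929 rad → L = 1.32·(0.030733 + 5.602803 + 4.672929) = 1.32·10.306466 = 13.604535 m
LSR: p² = d² − 2 + 2cos(α−β) + 2d(sin α + sin β) = 32.080060; p = √p² = 5.663926; φ = atan2(−cos α − cos β, d + sin α + sin β) − atan2(−2, p) = 0.220712 rad; t = (φ − α) mod 2π = 6.252619 rad, q = (φ − β) mod 2π = 4.673096 rad → L = 1.32·(6.252619 + 5.663926 + 4.673096) = 1.32·16.589641 = 21.898327 m
RSL: p² = d² − 2 + 2cos(α−β) − 2d(sin α + sin β) = 8.997637; p = √p² = 2.999606; φ = atan2(cos α + cos β, d − sin α − sin β) − atan2(2, p) = -0.389404 rad; t = (α − φ) mod 2π = 0.640683 rad, q = (β − φ) mod 2π = 2.220205 rad → L = 1.32·(0.640683 + 2.999606 + 2.220205) = 1.32·5.860494 = 7.735852 m
RLR: c = (6 − d² + 2cos(α−β) + 2d(sin α − sin β))/8 = -2.923926, |c| > 1 → infeasible
LRL: c = (6 − d² + 2cos(α−β) − 2d(sin α − sin β))/8 = -1.219513, |c| > 1 → infeasible
Shortest: RSL with L = 7.735852 m ≈ 7.7359 m
Convert RSL to answer units (arcs ×180/π): t = 0.640683·180/π = 36.7084°, p = ρ·p = 1.32·2.999606 = 3.9595 m, q = 2.220205·180/π = 127.2084°, L = 7.7359 m.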